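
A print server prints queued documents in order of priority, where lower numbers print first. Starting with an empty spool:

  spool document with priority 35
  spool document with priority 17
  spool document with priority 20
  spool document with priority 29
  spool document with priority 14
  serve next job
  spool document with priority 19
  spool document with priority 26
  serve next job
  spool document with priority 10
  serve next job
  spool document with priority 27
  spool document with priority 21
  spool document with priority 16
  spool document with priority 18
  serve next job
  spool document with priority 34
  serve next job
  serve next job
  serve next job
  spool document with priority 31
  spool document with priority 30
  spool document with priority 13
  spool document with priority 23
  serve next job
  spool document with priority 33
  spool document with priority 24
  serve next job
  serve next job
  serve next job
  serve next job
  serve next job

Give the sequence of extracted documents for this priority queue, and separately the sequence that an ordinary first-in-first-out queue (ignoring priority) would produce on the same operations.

priority queue: 14 → 17 → 10 → 16 → 18 → 19 → 20 → 13 → 21 → 23 → 24 → 26 → 27; FIFO queue: 35 → 17 → 20 → 29 → 14 → 19 → 26 → 10 → 27 → 21 → 16 → 18 → 34

insert 35 → {35}
insert 17 → {17, 35}
insert 20 → {17, 20, 35}
insert 29 → {17, 20, 29, 35}
insert 14 → {14, 17, 20, 29, 35}
serve next job → 14; now {17, 20, 29, 35}
insert 19 → {17, 19, 20, 29, 35}
insert 26 → {17, 19, 20, 26, 29, 35}
serve next job → 17; now {19, 20, 26, 29, 35}
insert 10 → {10, 19, 20, 26, 29, 35}
serve next job → 10; now {19, 20, 26, 29, 35}
insert 27 → {19, 20, 26, 27, 29, 35}
insert 21 → {19, 20, 21, 26, 27, 29, 35}
insert 16 → {16, 19, 20, 21, 26, 27, 29, 35}
insert 18 → {16, 18, 19, 20, 21, 26, 27, 29, 35}
serve next job → 16; now {18, 19, 20, 21, 26, 27, 29, 35}
insert 34 → {18, 19, 20, 21, 26, 27, 29, 34, 35}
serve next job → 18; now {19, 20, 21, 26, 27, 29, 34, 35}
serve next job → 19; now {20, 21, 26, 27, 29, 34, 35}
serve next job → 20; now {21, 26, 27, 29, 34, 35}
insert 31 → {21, 26, 27, 29, 31, 34, 35}
insert 30 → {21, 26, 27, 29, 30, 31, 34, 35}
insert 13 → {13, 21, 26, 27, 29, 30, 31, 34, 35}
insert 23 → {13, 21, 23, 26, 27, 29, 30, 31, 34, 35}
serve next job → 13; now {21, 23, 26, 27, 29, 30, 31, 34, 35}
insert 33 → {21, 23, 26, 27, 29, 30, 31, 33, 34, 35}
insert 24 → {21, 23, 24, 26, 27, 29, 30, 31, 33, 34, 35}
serve next job → 21; now {23, 24, 26, 27, 29, 30, 31, 33, 34, 35}
serve next job → 23; now {24, 26, 27, 29, 30, 31, 33, 34, 35}
serve next job → 24; now {26, 27, 29, 30, 31, 33, 34, 35}
serve next job → 26; now {27, 29, 30, 31, 33, 34, 35}
serve next job → 27; now {29, 30, 31, 33, 34, 35}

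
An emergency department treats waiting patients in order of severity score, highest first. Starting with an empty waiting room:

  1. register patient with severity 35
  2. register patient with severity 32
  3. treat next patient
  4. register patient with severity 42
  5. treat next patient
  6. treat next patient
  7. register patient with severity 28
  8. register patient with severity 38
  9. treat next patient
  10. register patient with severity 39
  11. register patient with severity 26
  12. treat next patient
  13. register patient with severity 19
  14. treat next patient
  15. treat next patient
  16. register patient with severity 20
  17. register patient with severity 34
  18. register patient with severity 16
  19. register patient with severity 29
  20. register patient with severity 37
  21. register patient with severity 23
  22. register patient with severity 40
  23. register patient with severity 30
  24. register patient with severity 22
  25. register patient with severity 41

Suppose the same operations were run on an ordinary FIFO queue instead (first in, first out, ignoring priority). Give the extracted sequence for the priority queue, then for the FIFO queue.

insert 35 → {35}
insert 32 → {35, 32}
treat next patient → 35; now {32}
insert 42 → {42, 32}
treat next patient → 42; now {32}
treat next patient → 32; now {}
insert 28 → {28}
insert 38 → {38, 28}
treat next patient → 38; now {28}
insert 39 → {39, 28}
insert 26 → {39, 28, 26}
treat next patient → 39; now {28, 26}
insert 19 → {28, 26, 19}
treat next patient → 28; now {26, 19}
treat next patient → 26; now {19}
insert 20 → {20, 19}
insert 34 → {34, 20, 19}
insert 16 → {34, 20, 19, 16}
insert 29 → {34, 29, 20, 19, 16}
insert 37 → {37, 34, 29, 20, 19, 16}
insert 23 → {37, 34, 29, 23, 20, 19, 16}
insert 40 → {40, 37, 34, 29, 23, 20, 19, 16}
insert 30 → {40, 37, 34, 30, 29, 23, 20, 19, 16}
insert 22 → {40, 37, 34, 30, 29, 23, 22, 20, 19, 16}
insert 41 → {41, 40, 37, 34, 30, 29, 23, 22, 20, 19, 16}

priority queue: 35 → 42 → 32 → 38 → 39 → 28 → 26; FIFO queue: 35 → 32 → 42 → 28 → 38 → 39 → 26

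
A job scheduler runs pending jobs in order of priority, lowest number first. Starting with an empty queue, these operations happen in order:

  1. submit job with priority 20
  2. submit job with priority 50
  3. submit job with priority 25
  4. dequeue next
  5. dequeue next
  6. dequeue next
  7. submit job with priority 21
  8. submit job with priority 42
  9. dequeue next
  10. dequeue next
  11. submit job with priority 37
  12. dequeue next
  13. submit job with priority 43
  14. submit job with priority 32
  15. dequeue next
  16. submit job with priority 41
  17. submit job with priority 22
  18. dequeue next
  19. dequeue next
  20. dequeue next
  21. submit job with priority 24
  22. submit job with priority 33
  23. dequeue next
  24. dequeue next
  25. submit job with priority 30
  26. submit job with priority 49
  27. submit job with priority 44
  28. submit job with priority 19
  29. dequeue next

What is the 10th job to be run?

43

insert 20 → {20}
insert 50 → {20, 50}
insert 25 → {20, 25, 50}
dequeue next → 20; now {25, 50}
dequeue next → 25; now {50}
dequeue next → 50; now {}
insert 21 → {21}
insert 42 → {21, 42}
dequeue next → 21; now {42}
dequeue next → 42; now {}
insert 37 → {37}
dequeue next → 37; now {}
insert 43 → {43}
insert 32 → {32, 43}
dequeue next → 32; now {43}
insert 41 → {41, 43}
insert 22 → {22, 41, 43}
dequeue next → 22; now {41, 43}
dequeue next → 41; now {43}
dequeue next → 43; now {}
insert 24 → {24}
insert 33 → {24, 33}
dequeue next → 24; now {33}
dequeue next → 33; now {}
insert 30 → {30}
insert 49 → {30, 49}
insert 44 → {30, 44, 49}
insert 19 → {19, 30, 44, 49}
dequeue next → 19; now {30, 44, 49}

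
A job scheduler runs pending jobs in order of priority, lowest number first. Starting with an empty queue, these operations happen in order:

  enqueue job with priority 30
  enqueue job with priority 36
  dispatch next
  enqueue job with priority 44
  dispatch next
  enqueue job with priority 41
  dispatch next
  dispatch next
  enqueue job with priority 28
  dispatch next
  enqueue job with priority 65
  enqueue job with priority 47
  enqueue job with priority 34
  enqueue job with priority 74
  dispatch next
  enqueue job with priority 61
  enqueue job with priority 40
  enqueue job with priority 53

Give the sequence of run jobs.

insert 30 → {30}
insert 36 → {30, 36}
dispatch next → 30; now {36}
insert 44 → {36, 44}
dispatch next → 36; now {44}
insert 41 → {41, 44}
dispatch next → 41; now {44}
dispatch next → 44; now {}
insert 28 → {28}
dispatch next → 28; now {}
insert 65 → {65}
insert 47 → {47, 65}
insert 34 → {34, 47, 65}
insert 74 → {34, 47, 65, 74}
dispatch next → 34; now {47, 65, 74}
insert 61 → {47, 61, 65, 74}
insert 40 → {40, 47, 61, 65, 74}
insert 53 → {40, 47, 53, 61, 65, 74}

30 → 36 → 41 → 44 → 28 → 34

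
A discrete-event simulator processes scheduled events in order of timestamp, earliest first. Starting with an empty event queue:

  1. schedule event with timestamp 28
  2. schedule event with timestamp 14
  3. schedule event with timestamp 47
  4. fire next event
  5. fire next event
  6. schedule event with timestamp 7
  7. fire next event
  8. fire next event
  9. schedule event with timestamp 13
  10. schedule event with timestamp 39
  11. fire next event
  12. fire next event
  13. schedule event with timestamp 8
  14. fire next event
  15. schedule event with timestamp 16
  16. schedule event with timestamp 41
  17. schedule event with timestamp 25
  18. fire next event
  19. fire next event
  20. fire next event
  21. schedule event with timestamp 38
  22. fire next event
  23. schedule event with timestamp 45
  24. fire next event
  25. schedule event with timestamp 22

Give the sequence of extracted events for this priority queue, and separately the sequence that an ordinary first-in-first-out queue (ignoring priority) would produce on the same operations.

insert 28 → {28}
insert 14 → {14, 28}
insert 47 → {14, 28, 47}
fire next event → 14; now {28, 47}
fire next event → 28; now {47}
insert 7 → {7, 47}
fire next event → 7; now {47}
fire next event → 47; now {}
insert 13 → {13}
insert 39 → {13, 39}
fire next event → 13; now {39}
fire next event → 39; now {}
insert 8 → {8}
fire next event → 8; now {}
insert 16 → {16}
insert 41 → {16, 41}
insert 25 → {16, 25, 41}
fire next event → 16; now {25, 41}
fire next event → 25; now {41}
fire next event → 41; now {}
insert 38 → {38}
fire next event → 38; now {}
insert 45 → {45}
fire next event → 45; now {}
insert 22 → {22}

priority queue: 14, 28, 7, 47, 13, 39, 8, 16, 25, 41, 38, 45; FIFO queue: 28 → 14 → 47 → 7 → 13 → 39 → 8 → 16 → 41 → 25 → 38 → 45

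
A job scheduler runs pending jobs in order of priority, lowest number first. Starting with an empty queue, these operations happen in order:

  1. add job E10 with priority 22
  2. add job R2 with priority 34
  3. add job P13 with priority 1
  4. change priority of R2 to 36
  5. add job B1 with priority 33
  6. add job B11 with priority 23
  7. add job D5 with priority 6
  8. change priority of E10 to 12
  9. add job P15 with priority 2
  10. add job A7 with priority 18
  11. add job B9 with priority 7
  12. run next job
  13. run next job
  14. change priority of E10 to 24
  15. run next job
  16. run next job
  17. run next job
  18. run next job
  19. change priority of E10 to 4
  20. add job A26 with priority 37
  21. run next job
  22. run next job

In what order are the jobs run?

P13 → P15 → D5 → B9 → A7 → B11 → E10 → B1

add E10 (priority 22) → {E10:22}
add R2 (priority 34) → {E10:22, R2:34}
add P13 (priority 1) → {P13:1, E10:22, R2:34}
update R2 to priority 36 → {P13:1, E10:22, R2:36}
add B1 (priority 33) → {P13:1, E10:22, B1:33, R2:36}
add B11 (priority 23) → {P13:1, E10:22, B11:23, B1:33, R2:36}
add D5 (priority 6) → {P13:1, D5:6, E10:22, B11:23, B1:33, R2:36}
update E10 to priority 12 → {P13:1, D5:6, E10:12, B11:23, B1:33, R2:36}
add P15 (priority 2) → {P13:1, P15:2, D5:6, E10:12, B11:23, B1:33, R2:36}
add A7 (priority 18) → {P13:1, P15:2, D5:6, E10:12, A7:18, B11:23, B1:33, R2:36}
add B9 (priority 7) → {P13:1, P15:2, D5:6, B9:7, E10:12, A7:18, B11:23, B1:33, R2:36}
run next job → P13; now {P15:2, D5:6, B9:7, E10:12, A7:18, B11:23, B1:33, R2:36}
run next job → P15; now {D5:6, B9:7, E10:12, A7:18, B11:23, B1:33, R2:36}
update E10 to priority 24 → {D5:6, B9:7, A7:18, B11:23, E10:24, B1:33, R2:36}
run next job → D5; now {B9:7, A7:18, B11:23, E10:24, B1:33, R2:36}
run next job → B9; now {A7:18, B11:23, E10:24, B1:33, R2:36}
run next job → A7; now {B11:23, E10:24, B1:33, R2:36}
run next job → B11; now {E10:24, B1:33, R2:36}
update E10 to priority 4 → {E10:4, B1:33, R2:36}
add A26 (priority 37) → {E10:4, B1:33, R2:36, A26:37}
run next job → E10; now {B1:33, R2:36, A26:37}
run next job → B1; now {R2:36, A26:37}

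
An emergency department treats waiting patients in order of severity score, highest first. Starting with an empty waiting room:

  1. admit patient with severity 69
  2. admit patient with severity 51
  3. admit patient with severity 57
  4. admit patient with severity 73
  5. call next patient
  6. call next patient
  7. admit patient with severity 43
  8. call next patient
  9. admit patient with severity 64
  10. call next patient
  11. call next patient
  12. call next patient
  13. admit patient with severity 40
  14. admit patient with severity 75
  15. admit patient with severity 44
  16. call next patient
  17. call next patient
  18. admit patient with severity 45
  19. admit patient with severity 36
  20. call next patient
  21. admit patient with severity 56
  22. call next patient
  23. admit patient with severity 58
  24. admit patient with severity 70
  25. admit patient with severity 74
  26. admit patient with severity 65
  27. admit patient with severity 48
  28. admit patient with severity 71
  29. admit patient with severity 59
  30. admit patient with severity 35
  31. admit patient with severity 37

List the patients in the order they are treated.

[73, 69, 57, 64, 51, 43, 75, 44, 45, 56]

insert 69 → {69}
insert 51 → {69, 51}
insert 57 → {69, 57, 51}
insert 73 → {73, 69, 57, 51}
call next patient → 73; now {69, 57, 51}
call next patient → 69; now {57, 51}
insert 43 → {57, 51, 43}
call next patient → 57; now {51, 43}
insert 64 → {64, 51, 43}
call next patient → 64; now {51, 43}
call next patient → 51; now {43}
call next patient → 43; now {}
insert 40 → {40}
insert 75 → {75, 40}
insert 44 → {75, 44, 40}
call next patient → 75; now {44, 40}
call next patient → 44; now {40}
insert 45 → {45, 40}
insert 36 → {45, 40, 36}
call next patient → 45; now {40, 36}
insert 56 → {56, 40, 36}
call next patient → 56; now {40, 36}
insert 58 → {58, 40, 36}
insert 70 → {70, 58, 40, 36}
insert 74 → {74, 70, 58, 40, 36}
insert 65 → {74, 70, 65, 58, 40, 36}
insert 48 → {74, 70, 65, 58, 48, 40, 36}
insert 71 → {74, 71, 70, 65, 58, 48, 40, 36}
insert 59 → {74, 71, 70, 65, 59, 58, 48, 40, 36}
insert 35 → {74, 71, 70, 65, 59, 58, 48, 40, 36, 35}
insert 37 → {74, 71, 70, 65, 59, 58, 48, 40, 37, 36, 35}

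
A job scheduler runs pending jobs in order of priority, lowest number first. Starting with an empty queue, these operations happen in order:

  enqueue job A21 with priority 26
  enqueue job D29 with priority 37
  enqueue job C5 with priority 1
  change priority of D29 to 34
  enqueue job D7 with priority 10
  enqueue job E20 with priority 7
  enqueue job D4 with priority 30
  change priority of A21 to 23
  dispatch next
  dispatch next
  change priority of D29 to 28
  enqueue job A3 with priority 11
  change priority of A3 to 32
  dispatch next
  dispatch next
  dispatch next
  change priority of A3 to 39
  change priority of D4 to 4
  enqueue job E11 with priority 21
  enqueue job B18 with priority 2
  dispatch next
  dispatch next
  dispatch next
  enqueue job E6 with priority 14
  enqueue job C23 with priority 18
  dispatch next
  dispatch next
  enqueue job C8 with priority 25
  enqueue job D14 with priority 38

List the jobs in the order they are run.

add A21 (priority 26) → {A21:26}
add D29 (priority 37) → {A21:26, D29:37}
add C5 (priority 1) → {C5:1, A21:26, D29:37}
update D29 to priority 34 → {C5:1, A21:26, D29:34}
add D7 (priority 10) → {C5:1, D7:10, A21:26, D29:34}
add E20 (priority 7) → {C5:1, E20:7, D7:10, A21:26, D29:34}
add D4 (priority 30) → {C5:1, E20:7, D7:10, A21:26, D4:30, D29:34}
update A21 to priority 23 → {C5:1, E20:7, D7:10, A21:23, D4:30, D29:34}
dispatch next → C5; now {E20:7, D7:10, A21:23, D4:30, D29:34}
dispatch next → E20; now {D7:10, A21:23, D4:30, D29:34}
update D29 to priority 28 → {D7:10, A21:23, D29:28, D4:30}
add A3 (priority 11) → {D7:10, A3:11, A21:23, D29:28, D4:30}
update A3 to priority 32 → {D7:10, A21:23, D29:28, D4:30, A3:32}
dispatch next → D7; now {A21:23, D29:28, D4:30, A3:32}
dispatch next → A21; now {D29:28, D4:30, A3:32}
dispatch next → D29; now {D4:30, A3:32}
update A3 to priority 39 → {D4:30, A3:39}
update D4 to priority 4 → {D4:4, A3:39}
add E11 (priority 21) → {D4:4, E11:21, A3:39}
add B18 (priority 2) → {B18:2, D4:4, E11:21, A3:39}
dispatch next → B18; now {D4:4, E11:21, A3:39}
dispatch next → D4; now {E11:21, A3:39}
dispatch next → E11; now {A3:39}
add E6 (priority 14) → {E6:14, A3:39}
add C23 (priority 18) → {E6:14, C23:18, A3:39}
dispatch next → E6; now {C23:18, A3:39}
dispatch next → C23; now {A3:39}
add C8 (priority 25) → {C8:25, A3:39}
add D14 (priority 38) → {C8:25, D14:38, A3:39}

[C5, E20, D7, A21, D29, B18, D4, E11, E6, C23]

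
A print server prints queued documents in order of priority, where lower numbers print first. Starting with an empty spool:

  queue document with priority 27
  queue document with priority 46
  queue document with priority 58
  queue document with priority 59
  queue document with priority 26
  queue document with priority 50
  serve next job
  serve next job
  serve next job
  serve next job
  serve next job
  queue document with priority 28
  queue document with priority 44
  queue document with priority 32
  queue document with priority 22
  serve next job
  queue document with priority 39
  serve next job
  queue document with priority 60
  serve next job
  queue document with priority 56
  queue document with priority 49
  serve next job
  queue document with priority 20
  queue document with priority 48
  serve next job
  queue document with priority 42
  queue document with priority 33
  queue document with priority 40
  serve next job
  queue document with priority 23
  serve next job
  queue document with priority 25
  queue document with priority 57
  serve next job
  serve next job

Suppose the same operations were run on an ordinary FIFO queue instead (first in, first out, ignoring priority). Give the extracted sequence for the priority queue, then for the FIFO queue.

insert 27 → {27}
insert 46 → {27, 46}
insert 58 → {27, 46, 58}
insert 59 → {27, 46, 58, 59}
insert 26 → {26, 27, 46, 58, 59}
insert 50 → {26, 27, 46, 50, 58, 59}
serve next job → 26; now {27, 46, 50, 58, 59}
serve next job → 27; now {46, 50, 58, 59}
serve next job → 46; now {50, 58, 59}
serve next job → 50; now {58, 59}
serve next job → 58; now {59}
insert 28 → {28, 59}
insert 44 → {28, 44, 59}
insert 32 → {28, 32, 44, 59}
insert 22 → {22, 28, 32, 44, 59}
serve next job → 22; now {28, 32, 44, 59}
insert 39 → {28, 32, 39, 44, 59}
serve next job → 28; now {32, 39, 44, 59}
insert 60 → {32, 39, 44, 59, 60}
serve next job → 32; now {39, 44, 59, 60}
insert 56 → {39, 44, 56, 59, 60}
insert 49 → {39, 44, 49, 56, 59, 60}
serve next job → 39; now {44, 49, 56, 59, 60}
insert 20 → {20, 44, 49, 56, 59, 60}
insert 48 → {20, 44, 48, 49, 56, 59, 60}
serve next job → 20; now {44, 48, 49, 56, 59, 60}
insert 42 → {42, 44, 48, 49, 56, 59, 60}
insert 33 → {33, 42, 44, 48, 49, 56, 59, 60}
insert 40 → {33, 40, 42, 44, 48, 49, 56, 59, 60}
serve next job → 33; now {40, 42, 44, 48, 49, 56, 59, 60}
insert 23 → {23, 40, 42, 44, 48, 49, 56, 59, 60}
serve next job → 23; now {40, 42, 44, 48, 49, 56, 59, 60}
insert 25 → {25, 40, 42, 44, 48, 49, 56, 59, 60}
insert 57 → {25, 40, 42, 44, 48, 49, 56, 57, 59, 60}
serve next job → 25; now {40, 42, 44, 48, 49, 56, 57, 59, 60}
serve next job → 40; now {42, 44, 48, 49, 56, 57, 59, 60}

priority queue: 26 → 27 → 46 → 50 → 58 → 22 → 28 → 32 → 39 → 20 → 33 → 23 → 25 → 40; FIFO queue: 27, 46, 58, 59, 26, 50, 28, 44, 32, 22, 39, 60, 56, 49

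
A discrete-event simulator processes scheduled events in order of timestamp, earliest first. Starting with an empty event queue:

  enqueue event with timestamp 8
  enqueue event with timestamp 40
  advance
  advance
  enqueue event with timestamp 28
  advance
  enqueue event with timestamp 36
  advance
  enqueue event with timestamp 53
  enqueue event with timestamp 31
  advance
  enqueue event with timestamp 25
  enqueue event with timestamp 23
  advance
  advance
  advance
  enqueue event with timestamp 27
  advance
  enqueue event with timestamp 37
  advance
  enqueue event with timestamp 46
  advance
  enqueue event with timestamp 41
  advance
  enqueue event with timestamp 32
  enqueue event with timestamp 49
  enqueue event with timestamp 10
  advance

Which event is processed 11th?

insert 8 → {8}
insert 40 → {8, 40}
advance → 8; now {40}
advance → 40; now {}
insert 28 → {28}
advance → 28; now {}
insert 36 → {36}
advance → 36; now {}
insert 53 → {53}
insert 31 → {31, 53}
advance → 31; now {53}
insert 25 → {25, 53}
insert 23 → {23, 25, 53}
advance → 23; now {25, 53}
advance → 25; now {53}
advance → 53; now {}
insert 27 → {27}
advance → 27; now {}
insert 37 → {37}
advance → 37; now {}
insert 46 → {46}
advance → 46; now {}
insert 41 → {41}
advance → 41; now {}
insert 32 → {32}
insert 49 → {32, 49}
insert 10 → {10, 32, 49}
advance → 10; now {32, 49}

46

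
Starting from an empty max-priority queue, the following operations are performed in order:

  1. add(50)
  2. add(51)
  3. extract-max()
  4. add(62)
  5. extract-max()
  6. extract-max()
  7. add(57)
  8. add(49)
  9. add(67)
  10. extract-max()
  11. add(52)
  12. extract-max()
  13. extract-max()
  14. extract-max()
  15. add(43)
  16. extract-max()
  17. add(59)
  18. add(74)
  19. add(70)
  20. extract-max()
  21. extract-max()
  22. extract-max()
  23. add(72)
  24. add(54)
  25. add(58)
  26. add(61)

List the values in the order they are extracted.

insert 50 → {50}
insert 51 → {51, 50}
extract-max → 51; now {50}
insert 62 → {62, 50}
extract-max → 62; now {50}
extract-max → 50; now {}
insert 57 → {57}
insert 49 → {57, 49}
insert 67 → {67, 57, 49}
extract-max → 67; now {57, 49}
insert 52 → {57, 52, 49}
extract-max → 57; now {52, 49}
extract-max → 52; now {49}
extract-max → 49; now {}
insert 43 → {43}
extract-max → 43; now {}
insert 59 → {59}
insert 74 → {74, 59}
insert 70 → {74, 70, 59}
extract-max → 74; now {70, 59}
extract-max → 70; now {59}
extract-max → 59; now {}
insert 72 → {72}
insert 54 → {72, 54}
insert 58 → {72, 58, 54}
insert 61 → {72, 61, 58, 54}

51, 62, 50, 67, 57, 52, 49, 43, 74, 70, 59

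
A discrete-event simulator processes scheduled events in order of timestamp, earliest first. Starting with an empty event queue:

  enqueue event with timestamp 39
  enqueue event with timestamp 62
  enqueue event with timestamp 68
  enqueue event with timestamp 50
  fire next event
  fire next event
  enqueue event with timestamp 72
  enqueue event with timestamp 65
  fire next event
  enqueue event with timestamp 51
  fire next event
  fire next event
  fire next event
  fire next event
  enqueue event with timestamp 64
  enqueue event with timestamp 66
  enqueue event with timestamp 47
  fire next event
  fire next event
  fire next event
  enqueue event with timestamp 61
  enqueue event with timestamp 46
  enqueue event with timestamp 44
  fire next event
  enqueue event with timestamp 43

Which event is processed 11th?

insert 39 → {39}
insert 62 → {39, 62}
insert 68 → {39, 62, 68}
insert 50 → {39, 50, 62, 68}
fire next event → 39; now {50, 62, 68}
fire next event → 50; now {62, 68}
insert 72 → {62, 68, 72}
insert 65 → {62, 65, 68, 72}
fire next event → 62; now {65, 68, 72}
insert 51 → {51, 65, 68, 72}
fire next event → 51; now {65, 68, 72}
fire next event → 65; now {68, 72}
fire next event → 68; now {72}
fire next event → 72; now {}
insert 64 → {64}
insert 66 → {64, 66}
insert 47 → {47, 64, 66}
fire next event → 47; now {64, 66}
fire next event → 64; now {66}
fire next event → 66; now {}
insert 61 → {61}
insert 46 → {46, 61}
insert 44 → {44, 46, 61}
fire next event → 44; now {46, 61}
insert 43 → {43, 46, 61}

44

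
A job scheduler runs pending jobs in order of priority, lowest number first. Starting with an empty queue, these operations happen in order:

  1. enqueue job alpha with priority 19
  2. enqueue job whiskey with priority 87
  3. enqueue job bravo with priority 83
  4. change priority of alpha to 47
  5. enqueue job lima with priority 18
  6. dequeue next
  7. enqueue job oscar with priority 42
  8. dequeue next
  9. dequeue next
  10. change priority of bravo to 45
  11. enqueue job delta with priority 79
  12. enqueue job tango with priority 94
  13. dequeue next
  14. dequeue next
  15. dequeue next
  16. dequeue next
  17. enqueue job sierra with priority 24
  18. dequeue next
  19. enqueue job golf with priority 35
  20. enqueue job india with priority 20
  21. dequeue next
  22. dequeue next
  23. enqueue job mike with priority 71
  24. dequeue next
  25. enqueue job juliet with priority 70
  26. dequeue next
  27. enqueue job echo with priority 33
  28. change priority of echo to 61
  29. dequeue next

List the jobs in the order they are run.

add alpha (priority 19) → {alpha:19}
add whiskey (priority 87) → {alpha:19, whiskey:87}
add bravo (priority 83) → {alpha:19, bravo:83, whiskey:87}
update alpha to priority 47 → {alpha:47, bravo:83, whiskey:87}
add lima (priority 18) → {lima:18, alpha:47, bravo:83, whiskey:87}
dequeue next → lima; now {alpha:47, bravo:83, whiskey:87}
add oscar (priority 42) → {oscar:42, alpha:47, bravo:83, whiskey:87}
dequeue next → oscar; now {alpha:47, bravo:83, whiskey:87}
dequeue next → alpha; now {bravo:83, whiskey:87}
update bravo to priority 45 → {bravo:45, whiskey:87}
add delta (priority 79) → {bravo:45, delta:79, whiskey:87}
add tango (priority 94) → {bravo:45, delta:79, whiskey:87, tango:94}
dequeue next → bravo; now {delta:79, whiskey:87, tango:94}
dequeue next → delta; now {whiskey:87, tango:94}
dequeue next → whiskey; now {tango:94}
dequeue next → tango; now {}
add sierra (priority 24) → {sierra:24}
dequeue next → sierra; now {}
add golf (priority 35) → {golf:35}
add india (priority 20) → {india:20, golf:35}
dequeue next → india; now {golf:35}
dequeue next → golf; now {}
add mike (priority 71) → {mike:71}
dequeue next → mike; now {}
add juliet (priority 70) → {juliet:70}
dequeue next → juliet; now {}
add echo (priority 33) → {echo:33}
update echo to priority 61 → {echo:61}
dequeue next → echo; now {}

lima → oscar → alpha → bravo → delta → whiskey → tango → sierra → india → golf → mike → juliet → echo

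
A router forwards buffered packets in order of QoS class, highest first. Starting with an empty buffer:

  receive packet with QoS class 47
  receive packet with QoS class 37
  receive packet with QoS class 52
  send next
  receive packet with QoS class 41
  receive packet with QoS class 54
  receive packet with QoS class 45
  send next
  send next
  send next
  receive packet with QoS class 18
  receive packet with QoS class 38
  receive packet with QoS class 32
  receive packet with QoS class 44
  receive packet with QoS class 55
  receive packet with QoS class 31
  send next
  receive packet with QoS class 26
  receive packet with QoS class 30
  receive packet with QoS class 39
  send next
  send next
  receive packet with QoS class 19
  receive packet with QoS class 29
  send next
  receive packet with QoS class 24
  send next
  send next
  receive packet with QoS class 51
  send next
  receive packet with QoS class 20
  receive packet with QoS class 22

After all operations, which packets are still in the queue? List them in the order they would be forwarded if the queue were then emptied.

32, 31, 30, 29, 26, 24, 22, 20, 19, 18

insert 47 → {47}
insert 37 → {47, 37}
insert 52 → {52, 47, 37}
send next → 52; now {47, 37}
insert 41 → {47, 41, 37}
insert 54 → {54, 47, 41, 37}
insert 45 → {54, 47, 45, 41, 37}
send next → 54; now {47, 45, 41, 37}
send next → 47; now {45, 41, 37}
send next → 45; now {41, 37}
insert 18 → {41, 37, 18}
insert 38 → {41, 38, 37, 18}
insert 32 → {41, 38, 37, 32, 18}
insert 44 → {44, 41, 38, 37, 32, 18}
insert 55 → {55, 44, 41, 38, 37, 32, 18}
insert 31 → {55, 44, 41, 38, 37, 32, 31, 18}
send next → 55; now {44, 41, 38, 37, 32, 31, 18}
insert 26 → {44, 41, 38, 37, 32, 31, 26, 18}
insert 30 → {44, 41, 38, 37, 32, 31, 30, 26, 18}
insert 39 → {44, 41, 39, 38, 37, 32, 31, 30, 26, 18}
send next → 44; now {41, 39, 38, 37, 32, 31, 30, 26, 18}
send next → 41; now {39, 38, 37, 32, 31, 30, 26, 18}
insert 19 → {39, 38, 37, 32, 31, 30, 26, 19, 18}
insert 29 → {39, 38, 37, 32, 31, 30, 29, 26, 19, 18}
send next → 39; now {38, 37, 32, 31, 30, 29, 26, 19, 18}
insert 24 → {38, 37, 32, 31, 30, 29, 26, 24, 19, 18}
send next → 38; now {37, 32, 31, 30, 29, 26, 24, 19, 18}
send next → 37; now {32, 31, 30, 29, 26, 24, 19, 18}
insert 51 → {51, 32, 31, 30, 29, 26, 24, 19, 18}
send next → 51; now {32, 31, 30, 29, 26, 24, 19, 18}
insert 20 → {32, 31, 30, 29, 26, 24, 20, 19, 18}
insert 22 → {32, 31, 30, 29, 26, 24, 22, 20, 19, 18}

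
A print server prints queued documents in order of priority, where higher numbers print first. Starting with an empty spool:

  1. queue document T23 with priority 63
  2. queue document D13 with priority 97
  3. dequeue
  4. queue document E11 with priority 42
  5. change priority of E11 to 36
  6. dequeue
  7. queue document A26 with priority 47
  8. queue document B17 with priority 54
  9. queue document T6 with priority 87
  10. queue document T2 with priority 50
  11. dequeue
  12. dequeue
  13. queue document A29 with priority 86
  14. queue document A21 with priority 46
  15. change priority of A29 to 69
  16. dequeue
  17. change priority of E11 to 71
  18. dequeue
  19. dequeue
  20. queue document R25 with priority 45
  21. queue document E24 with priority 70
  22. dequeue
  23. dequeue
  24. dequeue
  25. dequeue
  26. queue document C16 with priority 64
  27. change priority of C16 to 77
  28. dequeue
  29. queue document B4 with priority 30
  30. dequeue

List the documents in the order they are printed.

D13 → T23 → T6 → B17 → A29 → E11 → T2 → E24 → A26 → A21 → R25 → C16 → B4

add T23 (priority 63) → {T23:63}
add D13 (priority 97) → {D13:97, T23:63}
dequeue → D13; now {T23:63}
add E11 (priority 42) → {T23:63, E11:42}
update E11 to priority 36 → {T23:63, E11:36}
dequeue → T23; now {E11:36}
add A26 (priority 47) → {A26:47, E11:36}
add B17 (priority 54) → {B17:54, A26:47, E11:36}
add T6 (priority 87) → {T6:87, B17:54, A26:47, E11:36}
add T2 (priority 50) → {T6:87, B17:54, T2:50, A26:47, E11:36}
dequeue → T6; now {B17:54, T2:50, A26:47, E11:36}
dequeue → B17; now {T2:50, A26:47, E11:36}
add A29 (priority 86) → {A29:86, T2:50, A26:47, E11:36}
add A21 (priority 46) → {A29:86, T2:50, A26:47, A21:46, E11:36}
update A29 to priority 69 → {A29:69, T2:50, A26:47, A21:46, E11:36}
dequeue → A29; now {T2:50, A26:47, A21:46, E11:36}
update E11 to priority 71 → {E11:71, T2:50, A26:47, A21:46}
dequeue → E11; now {T2:50, A26:47, A21:46}
dequeue → T2; now {A26:47, A21:46}
add R25 (priority 45) → {A26:47, A21:46, R25:45}
add E24 (priority 70) → {E24:70, A26:47, A21:46, R25:45}
dequeue → E24; now {A26:47, A21:46, R25:45}
dequeue → A26; now {A21:46, R25:45}
dequeue → A21; now {R25:45}
dequeue → R25; now {}
add C16 (priority 64) → {C16:64}
update C16 to priority 77 → {C16:77}
dequeue → C16; now {}
add B4 (priority 30) → {B4:30}
dequeue → B4; now {}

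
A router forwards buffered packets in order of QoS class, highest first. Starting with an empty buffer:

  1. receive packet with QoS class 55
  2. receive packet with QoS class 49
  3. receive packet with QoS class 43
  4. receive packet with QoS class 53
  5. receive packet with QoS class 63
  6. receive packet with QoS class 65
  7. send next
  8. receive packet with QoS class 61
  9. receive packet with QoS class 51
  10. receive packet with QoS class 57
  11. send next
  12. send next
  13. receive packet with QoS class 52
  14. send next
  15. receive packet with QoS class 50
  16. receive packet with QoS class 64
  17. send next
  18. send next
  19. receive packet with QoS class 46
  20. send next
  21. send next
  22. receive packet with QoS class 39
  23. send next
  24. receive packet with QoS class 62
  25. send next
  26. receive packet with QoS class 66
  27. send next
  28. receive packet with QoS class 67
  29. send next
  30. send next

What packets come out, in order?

65, 63, 61, 57, 64, 55, 53, 52, 51, 62, 66, 67, 50

insert 55 → {55}
insert 49 → {55, 49}
insert 43 → {55, 49, 43}
insert 53 → {55, 53, 49, 43}
insert 63 → {63, 55, 53, 49, 43}
insert 65 → {65, 63, 55, 53, 49, 43}
send next → 65; now {63, 55, 53, 49, 43}
insert 61 → {63, 61, 55, 53, 49, 43}
insert 51 → {63, 61, 55, 53, 51, 49, 43}
insert 57 → {63, 61, 57, 55, 53, 51, 49, 43}
send next → 63; now {61, 57, 55, 53, 51, 49, 43}
send next → 61; now {57, 55, 53, 51, 49, 43}
insert 52 → {57, 55, 53, 52, 51, 49, 43}
send next → 57; now {55, 53, 52, 51, 49, 43}
insert 50 → {55, 53, 52, 51, 50, 49, 43}
insert 64 → {64, 55, 53, 52, 51, 50, 49, 43}
send next → 64; now {55, 53, 52, 51, 50, 49, 43}
send next → 55; now {53, 52, 51, 50, 49, 43}
insert 46 → {53, 52, 51, 50, 49, 46, 43}
send next → 53; now {52, 51, 50, 49, 46, 43}
send next → 52; now {51, 50, 49, 46, 43}
insert 39 → {51, 50, 49, 46, 43, 39}
send next → 51; now {50, 49, 46, 43, 39}
insert 62 → {62, 50, 49, 46, 43, 39}
send next → 62; now {50, 49, 46, 43, 39}
insert 66 → {66, 50, 49, 46, 43, 39}
send next → 66; now {50, 49, 46, 43, 39}
insert 67 → {67, 50, 49, 46, 43, 39}
send next → 67; now {50, 49, 46, 43, 39}
send next → 50; now {49, 46, 43, 39}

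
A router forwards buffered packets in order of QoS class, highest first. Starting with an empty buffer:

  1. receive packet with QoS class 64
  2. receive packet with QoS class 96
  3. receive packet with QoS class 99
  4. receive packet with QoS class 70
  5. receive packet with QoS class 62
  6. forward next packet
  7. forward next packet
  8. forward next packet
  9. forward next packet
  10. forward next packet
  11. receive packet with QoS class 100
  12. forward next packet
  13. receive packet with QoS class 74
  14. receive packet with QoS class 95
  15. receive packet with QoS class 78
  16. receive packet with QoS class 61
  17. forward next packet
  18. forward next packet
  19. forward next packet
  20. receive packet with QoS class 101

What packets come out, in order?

99, 96, 70, 64, 62, 100, 95, 78, 74

insert 64 → {64}
insert 96 → {96, 64}
insert 99 → {99, 96, 64}
insert 70 → {99, 96, 70, 64}
insert 62 → {99, 96, 70, 64, 62}
forward next packet → 99; now {96, 70, 64, 62}
forward next packet → 96; now {70, 64, 62}
forward next packet → 70; now {64, 62}
forward next packet → 64; now {62}
forward next packet → 62; now {}
insert 100 → {100}
forward next packet → 100; now {}
insert 74 → {74}
insert 95 → {95, 74}
insert 78 → {95, 78, 74}
insert 61 → {95, 78, 74, 61}
forward next packet → 95; now {78, 74, 61}
forward next packet → 78; now {74, 61}
forward next packet → 74; now {61}
insert 101 → {101, 61}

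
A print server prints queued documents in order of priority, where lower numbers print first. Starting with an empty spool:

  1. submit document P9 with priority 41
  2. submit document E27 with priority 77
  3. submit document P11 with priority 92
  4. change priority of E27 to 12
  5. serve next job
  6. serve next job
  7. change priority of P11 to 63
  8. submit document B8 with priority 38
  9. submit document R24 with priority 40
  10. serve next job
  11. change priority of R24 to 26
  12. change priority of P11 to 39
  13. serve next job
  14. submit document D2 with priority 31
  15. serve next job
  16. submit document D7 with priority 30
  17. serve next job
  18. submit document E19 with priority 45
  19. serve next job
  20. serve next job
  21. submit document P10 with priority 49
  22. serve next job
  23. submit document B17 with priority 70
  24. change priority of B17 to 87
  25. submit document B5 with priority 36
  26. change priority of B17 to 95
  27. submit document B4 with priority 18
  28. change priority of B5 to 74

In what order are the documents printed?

E27, P9, B8, R24, D2, D7, P11, E19, P10

add P9 (priority 41) → {P9:41}
add E27 (priority 77) → {P9:41, E27:77}
add P11 (priority 92) → {P9:41, E27:77, P11:92}
update E27 to priority 12 → {E27:12, P9:41, P11:92}
serve next job → E27; now {P9:41, P11:92}
serve next job → P9; now {P11:92}
update P11 to priority 63 → {P11:63}
add B8 (priority 38) → {B8:38, P11:63}
add R24 (priority 40) → {B8:38, R24:40, P11:63}
serve next job → B8; now {R24:40, P11:63}
update R24 to priority 26 → {R24:26, P11:63}
update P11 to priority 39 → {R24:26, P11:39}
serve next job → R24; now {P11:39}
add D2 (priority 31) → {D2:31, P11:39}
serve next job → D2; now {P11:39}
add D7 (priority 30) → {D7:30, P11:39}
serve next job → D7; now {P11:39}
add E19 (priority 45) → {P11:39, E19:45}
serve next job → P11; now {E19:45}
serve next job → E19; now {}
add P10 (priority 49) → {P10:49}
serve next job → P10; now {}
add B17 (priority 70) → {B17:70}
update B17 to priority 87 → {B17:87}
add B5 (priority 36) → {B5:36, B17:87}
update B17 to priority 95 → {B5:36, B17:95}
add B4 (priority 18) → {B4:18, B5:36, B17:95}
update B5 to priority 74 → {B4:18, B5:74, B17:95}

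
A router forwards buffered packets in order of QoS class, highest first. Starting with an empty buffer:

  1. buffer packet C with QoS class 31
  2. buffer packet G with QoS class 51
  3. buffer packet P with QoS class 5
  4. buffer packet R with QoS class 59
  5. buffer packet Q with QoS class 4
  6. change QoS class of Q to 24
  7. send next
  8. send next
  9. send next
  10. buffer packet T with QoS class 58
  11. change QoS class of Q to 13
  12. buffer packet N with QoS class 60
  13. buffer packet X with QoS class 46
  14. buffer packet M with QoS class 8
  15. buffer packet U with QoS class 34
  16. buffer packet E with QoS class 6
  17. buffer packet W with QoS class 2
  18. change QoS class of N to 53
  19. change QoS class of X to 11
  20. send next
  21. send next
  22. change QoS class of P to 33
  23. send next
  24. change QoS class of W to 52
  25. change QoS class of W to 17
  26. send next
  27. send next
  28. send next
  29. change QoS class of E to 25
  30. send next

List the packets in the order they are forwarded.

R → G → C → T → N → U → P → W → Q → E

add C (QoS class 31) → {C:31}
add G (QoS class 51) → {G:51, C:31}
add P (QoS class 5) → {G:51, C:31, P:5}
add R (QoS class 59) → {R:59, G:51, C:31, P:5}
add Q (QoS class 4) → {R:59, G:51, C:31, P:5, Q:4}
update Q to QoS class 24 → {R:59, G:51, C:31, Q:24, P:5}
send next → R; now {G:51, C:31, Q:24, P:5}
send next → G; now {C:31, Q:24, P:5}
send next → C; now {Q:24, P:5}
add T (QoS class 58) → {T:58, Q:24, P:5}
update Q to QoS class 13 → {T:58, Q:13, P:5}
add N (QoS class 60) → {N:60, T:58, Q:13, P:5}
add X (QoS class 46) → {N:60, T:58, X:46, Q:13, P:5}
add M (QoS class 8) → {N:60, T:58, X:46, Q:13, M:8, P:5}
add U (QoS class 34) → {N:60, T:58, X:46, U:34, Q:13, M:8, P:5}
add E (QoS class 6) → {N:60, T:58, X:46, U:34, Q:13, M:8, E:6, P:5}
add W (QoS class 2) → {N:60, T:58, X:46, U:34, Q:13, M:8, E:6, P:5, W:2}
update N to QoS class 53 → {T:58, N:53, X:46, U:34, Q:13, M:8, E:6, P:5, W:2}
update X to QoS class 11 → {T:58, N:53, U:34, Q:13, X:11, M:8, E:6, P:5, W:2}
send next → T; now {N:53, U:34, Q:13, X:11, M:8, E:6, P:5, W:2}
send next → N; now {U:34, Q:13, X:11, M:8, E:6, P:5, W:2}
update P to QoS class 33 → {U:34, P:33, Q:13, X:11, M:8, E:6, W:2}
send next → U; now {P:33, Q:13, X:11, M:8, E:6, W:2}
update W to QoS class 52 → {W:52, P:33, Q:13, X:11, M:8, E:6}
update W to QoS class 17 → {P:33, W:17, Q:13, X:11, M:8, E:6}
send next → P; now {W:17, Q:13, X:11, M:8, E:6}
send next → W; now {Q:13, X:11, M:8, E:6}
send next → Q; now {X:11, M:8, E:6}
update E to QoS class 25 → {E:25, X:11, M:8}
send next → E; now {X:11, M:8}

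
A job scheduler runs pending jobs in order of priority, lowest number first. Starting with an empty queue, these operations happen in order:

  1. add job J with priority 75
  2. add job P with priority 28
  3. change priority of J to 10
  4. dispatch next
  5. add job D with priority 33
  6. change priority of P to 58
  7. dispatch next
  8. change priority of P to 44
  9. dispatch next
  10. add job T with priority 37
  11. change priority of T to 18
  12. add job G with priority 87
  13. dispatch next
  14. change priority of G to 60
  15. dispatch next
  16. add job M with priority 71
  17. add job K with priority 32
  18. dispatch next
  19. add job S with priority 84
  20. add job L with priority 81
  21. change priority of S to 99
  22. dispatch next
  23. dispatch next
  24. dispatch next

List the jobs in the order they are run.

J → D → P → T → G → K → M → L → S

add J (priority 75) → {J:75}
add P (priority 28) → {P:28, J:75}
update J to priority 10 → {J:10, P:28}
dispatch next → J; now {P:28}
add D (priority 33) → {P:28, D:33}
update P to priority 58 → {D:33, P:58}
dispatch next → D; now {P:58}
update P to priority 44 → {P:44}
dispatch next → P; now {}
add T (priority 37) → {T:37}
update T to priority 18 → {T:18}
add G (priority 87) → {T:18, G:87}
dispatch next → T; now {G:87}
update G to priority 60 → {G:60}
dispatch next → G; now {}
add M (priority 71) → {M:71}
add K (priority 32) → {K:32, M:71}
dispatch next → K; now {M:71}
add S (priority 84) → {M:71, S:84}
add L (priority 81) → {M:71, L:81, S:84}
update S to priority 99 → {M:71, L:81, S:99}
dispatch next → M; now {L:81, S:99}
dispatch next → L; now {S:99}
dispatch next → S; now {}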